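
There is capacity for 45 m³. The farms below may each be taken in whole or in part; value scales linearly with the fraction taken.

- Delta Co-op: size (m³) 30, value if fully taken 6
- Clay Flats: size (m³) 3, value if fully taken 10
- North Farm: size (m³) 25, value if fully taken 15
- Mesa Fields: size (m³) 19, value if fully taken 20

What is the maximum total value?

43.8

Rank by value-to-size ratio: Clay Flats 10/3≈3.33, Mesa Fields 20/19≈1.05, North Farm 15/25≈0.6, Delta Co-op 6/30≈0.2.
All 3 m³ of Clay Flats fit (value 10) — 42 remain.
All 19 m³ of Mesa Fields fit (value 20) — 23 remain.
23 m³ left: a 23/25 share of North Farm gives 15×23/25 = 13.8.
Total value = 43.8.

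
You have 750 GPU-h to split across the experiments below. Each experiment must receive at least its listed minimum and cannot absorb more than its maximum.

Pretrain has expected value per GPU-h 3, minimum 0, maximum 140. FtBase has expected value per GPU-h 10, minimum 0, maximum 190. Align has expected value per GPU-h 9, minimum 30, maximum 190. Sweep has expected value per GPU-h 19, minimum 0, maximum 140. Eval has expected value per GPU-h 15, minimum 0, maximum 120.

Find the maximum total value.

8400

Meeting every minimum uses 0+0+30+0+0 = 30 GPU-h, leaving 720.
Rank by expected value per GPU-h: Sweep 19 > Eval 15 > FtBase 10 > Align 9 > Pretrain 3.
Sweep: +140 to 140 (cap) ; 580 left.
Eval takes 120 more to reach its cap of 120 ; 460 left.
FtBase: +190 to 190 (cap) ; 270 left.
Give Align 160 more to hit its cap of 190 ; 110 left.
Pretrain: +110 (room for 140) → 110. Pool exhausted.
Total = 3×110 + 10×190 + 9×190 + 19×140 + 15×120 = 8400.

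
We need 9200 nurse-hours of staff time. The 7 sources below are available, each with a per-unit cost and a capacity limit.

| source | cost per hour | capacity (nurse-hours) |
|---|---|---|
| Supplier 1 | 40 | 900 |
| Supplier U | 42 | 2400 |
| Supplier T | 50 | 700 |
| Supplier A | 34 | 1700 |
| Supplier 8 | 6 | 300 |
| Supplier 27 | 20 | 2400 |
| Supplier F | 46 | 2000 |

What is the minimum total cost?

Use sources in increasing cost order.
Take 300 from Supplier 8 at 6 ; need 8900 more.
Supplier 27 (20): use full 2400 ; 6500 nurse-hours to go.
Supplier A at 34: take all 1700 nurse-hours ; 4800 still needed.
Supplier 1 (40): use full 900 ; 3900 nurse-hours to go.
Supplier U (42): use full 2400 ; 1500 nurse-hours to go.
Supplier F at 46: take 1500 of its 2000 ; requirement met.
Supplier T: unused.
Cost = 300×6 + 2400×20 + 1700×34 + 900×40 + 2400×42 + 1500×46 = 313400.

313400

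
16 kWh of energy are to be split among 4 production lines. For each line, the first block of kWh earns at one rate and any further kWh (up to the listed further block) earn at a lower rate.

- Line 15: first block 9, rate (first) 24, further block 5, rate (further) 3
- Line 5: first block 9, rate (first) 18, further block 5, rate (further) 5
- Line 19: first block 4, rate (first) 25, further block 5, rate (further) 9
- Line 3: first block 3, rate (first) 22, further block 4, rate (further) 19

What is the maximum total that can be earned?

Treat each block as its own option and order by rate: Line 19/first 25 > Line 15/first 24 > Line 3/first 22 > Line 3/second 19 > Line 5/first 18 > Line 19/second 9 > Line 5/second 5 > Line 15/second 3.
Line 19 first at 25: fill all 4 — 12 left.
Fill Line 15 first block (9 at 24) — 3 left.
Fill Line 3 first block (3 at 22) — 0 left.
Total = 25×4 + 24×9 + 22×3 = 382.

382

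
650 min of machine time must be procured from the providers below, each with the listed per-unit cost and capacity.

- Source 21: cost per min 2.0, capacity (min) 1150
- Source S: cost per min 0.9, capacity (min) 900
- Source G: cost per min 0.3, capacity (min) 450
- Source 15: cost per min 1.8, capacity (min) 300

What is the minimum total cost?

315

Cheapest first:
Take 450 from Source G at 0.3 ; need 200 more.
Source S at 0.9: take 200 of its 900 ; requirement met.
Source 15, Source 21: unused.
Cost = 450×0.3 + 200×0.9 = 315.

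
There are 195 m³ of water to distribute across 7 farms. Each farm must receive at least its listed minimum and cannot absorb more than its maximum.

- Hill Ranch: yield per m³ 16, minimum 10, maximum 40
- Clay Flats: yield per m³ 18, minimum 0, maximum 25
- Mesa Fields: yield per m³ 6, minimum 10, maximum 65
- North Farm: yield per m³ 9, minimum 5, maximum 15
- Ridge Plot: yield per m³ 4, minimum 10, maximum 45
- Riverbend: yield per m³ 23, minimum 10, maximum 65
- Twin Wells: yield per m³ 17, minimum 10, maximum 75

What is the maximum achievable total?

3440

Meeting every minimum uses 10+0+10+5+10+10+10 = 55 m³, leaving 140.
Rank by yield per m³: Riverbend 23 > Clay Flats 18 > Twin Wells 17 > Hill Ranch 16 > North Farm 9 > Mesa Fields 6 > Ridge Plot 4.
Riverbend: +55 to 65 (cap) — 85 left.
Clay Flats takes 25 more to reach its cap of 25 — 60 left.
Only 60 left; Twin Wells takes them to reach 70.
Total = 16×10 + 18×25 + 6×10 + 9×5 + 4×10 + 23×65 + 17×70 = 3440.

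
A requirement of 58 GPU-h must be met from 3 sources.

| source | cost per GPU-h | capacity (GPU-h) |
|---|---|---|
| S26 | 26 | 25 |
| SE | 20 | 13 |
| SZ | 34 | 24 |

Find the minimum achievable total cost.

Cheapest first:
Take 13 from SE at 20 → need 45 more.
Take 25 from S26 at 26 → need 20 more.
SZ at 34: take 20 of its 24 → requirement met.
Cost = 13×20 + 25×26 + 20×34 = 1590.

1590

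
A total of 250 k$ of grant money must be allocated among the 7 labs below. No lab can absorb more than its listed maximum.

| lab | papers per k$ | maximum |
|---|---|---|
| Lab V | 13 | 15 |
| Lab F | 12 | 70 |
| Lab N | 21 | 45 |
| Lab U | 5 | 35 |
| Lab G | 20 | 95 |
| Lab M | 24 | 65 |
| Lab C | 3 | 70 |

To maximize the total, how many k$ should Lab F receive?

30

Rank by papers per k$: Lab M 24 > Lab N 21 > Lab G 20 > Lab V 13 > Lab F 12 > Lab U 5 > Lab C 3.
Lab M: +65 to 65 (cap) → 185 left.
Give Lab N 45 to hit its cap of 45 → 140 left.
Lab G: +95 to 95 (cap) → 45 left.
Give Lab V 15 to hit its cap of 15 → 30 left.
Lab F has room for 70 but only 30 remain, so it gets 30.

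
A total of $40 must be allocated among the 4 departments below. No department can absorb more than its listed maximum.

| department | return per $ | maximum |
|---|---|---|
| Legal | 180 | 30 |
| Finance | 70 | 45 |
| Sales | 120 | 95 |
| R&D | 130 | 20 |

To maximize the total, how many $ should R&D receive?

Highest return per $ first: Legal 180 > R&D 130 > Sales 120 > Finance 70.
Legal takes 30 to reach its cap of 30 — 10 left.
Only 10 left; R&D takes them to reach 10.

10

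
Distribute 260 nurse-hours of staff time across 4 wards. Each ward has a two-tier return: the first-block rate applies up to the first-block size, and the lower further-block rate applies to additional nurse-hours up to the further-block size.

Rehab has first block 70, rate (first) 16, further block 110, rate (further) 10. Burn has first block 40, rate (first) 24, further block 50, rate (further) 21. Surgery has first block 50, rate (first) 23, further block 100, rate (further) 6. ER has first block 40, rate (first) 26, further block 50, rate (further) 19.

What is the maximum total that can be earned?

5630

Rank every tier by rate: ER/T1 26 > Burn/T1 24 > Surgery/T1 23 > Burn/T2 21 > ER/T2 19 > Rehab/T1 16 > Rehab/T2 10 > Surgery/T2 6.
ER T1 at 26: fill all 40 → 220 left.
Burn T1 at 24: fill all 40 → 180 left.
Fill Surgery T1 block (50 at 23) → 130 left.
Fill Burn T2 block (50 at 21) → 80 left.
Fill ER T2 block (50 at 19) → 30 left.
30 remain; put them into Rehab T1 at 16.
Total = 26×40 + 24×40 + 23×50 + 21×50 + 19×50 + 16×30 = 5630.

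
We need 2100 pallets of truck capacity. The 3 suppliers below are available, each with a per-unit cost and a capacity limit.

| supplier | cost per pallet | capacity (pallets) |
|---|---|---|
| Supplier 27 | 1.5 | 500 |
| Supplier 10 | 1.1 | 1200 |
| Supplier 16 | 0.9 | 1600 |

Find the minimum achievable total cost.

Fill from the cheapest supplier first.
Supplier 16 (0.9): use full 1600 ; 500 pallets to go.
Supplier 10 (1.1): take the remaining 500 ; done.
Supplier 27: unused.
Cost = 1600×0.9 + 500×1.1 = 1990.

1990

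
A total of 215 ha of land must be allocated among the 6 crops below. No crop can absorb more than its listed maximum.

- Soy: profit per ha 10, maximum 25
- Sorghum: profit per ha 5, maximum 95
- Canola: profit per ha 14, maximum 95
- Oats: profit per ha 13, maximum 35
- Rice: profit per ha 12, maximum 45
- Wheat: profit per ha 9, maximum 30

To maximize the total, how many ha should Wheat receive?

15

Highest profit per ha first: Canola 14 > Oats 13 > Rice 12 > Soy 10 > Wheat 9 > Sorghum 5.
Canola takes 95 to reach its cap of 95 — 120 left.
Oats: +35 to 35 (cap) — 85 left.
Give Rice 45 to hit its cap of 45 — 40 left.
Soy: +25 to 25 (cap) — 15 left.
Wheat: +15 (room for 30) → 15. Pool exhausted.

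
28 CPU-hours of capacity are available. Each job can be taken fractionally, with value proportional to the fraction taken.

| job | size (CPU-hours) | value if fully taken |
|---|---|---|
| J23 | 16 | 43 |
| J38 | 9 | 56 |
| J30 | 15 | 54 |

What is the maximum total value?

120.75

Rank by value-to-size ratio: J38 56/9≈6.22, J30 54/15≈3.6, J23 43/16≈2.69.
All 9 CPU-hours of J38 fit (value 56) — 19 remain.
All 15 CPU-hours of J30 fit (value 54) — 4 remain.
Only 4 CPU-hours remain; take 4/16 of J23 for value 43×4/16 = 10.75.
Total value = 120.75.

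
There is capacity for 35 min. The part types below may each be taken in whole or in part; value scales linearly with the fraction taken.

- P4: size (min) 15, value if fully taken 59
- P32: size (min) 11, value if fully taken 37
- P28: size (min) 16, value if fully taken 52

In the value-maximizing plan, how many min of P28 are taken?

9

Rank by value-to-size ratio: P4 59/15≈3.93, P32 37/11≈3.36, P28 52/16≈3.25.
All 15 min of P4 fit (value 59) → 20 remain.
Take all of P32 (11 min, value 37) → 9 min left.
9 min left: a 9/16 share of P28 gives 52×9/16 = 29.25.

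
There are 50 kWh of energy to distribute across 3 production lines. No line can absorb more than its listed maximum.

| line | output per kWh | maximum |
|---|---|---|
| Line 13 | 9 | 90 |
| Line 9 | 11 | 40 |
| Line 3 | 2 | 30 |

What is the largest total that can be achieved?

Rank by output per kWh: Line 9 11 > Line 13 9 > Line 3 2.
Line 9: +40 to 40 (cap) ; 10 left.
Line 13: +10 (room for 90) → 10. Pool exhausted.
Total = 9×10 + 11×40 = 530.

530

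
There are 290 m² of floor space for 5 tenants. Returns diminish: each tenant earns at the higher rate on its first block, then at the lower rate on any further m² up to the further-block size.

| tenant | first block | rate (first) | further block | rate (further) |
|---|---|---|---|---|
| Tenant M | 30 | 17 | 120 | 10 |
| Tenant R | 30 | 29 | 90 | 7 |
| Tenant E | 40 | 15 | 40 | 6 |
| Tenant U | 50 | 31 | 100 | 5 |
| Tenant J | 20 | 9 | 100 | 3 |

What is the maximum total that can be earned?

Order all 10 blocks by rate: Tenant U/T1 31 > Tenant R/T1 29 > Tenant M/T1 17 > Tenant E/T1 15 > Tenant M/T2 10 > Tenant J/T1 9 > Tenant R/T2 7 > Tenant E/T2 6 > Tenant U/T2 5 > Tenant J/T2 3.
Fill Tenant U T1 block (50 at 31) — 240 left.
Tenant R/T1 (29): +30 — 210 left.
Tenant M/T1 (17): +30 — 180 left.
Tenant E T1 at 15: fill all 40 — 140 left.
Tenant M/T2 (10): +120 — 20 left.
Tenant J/T1 (9): +20 — 0 left.
Total = 31×50 + 29×30 + 17×30 + 15×40 + 10×120 + 9×20 = 4910.

4910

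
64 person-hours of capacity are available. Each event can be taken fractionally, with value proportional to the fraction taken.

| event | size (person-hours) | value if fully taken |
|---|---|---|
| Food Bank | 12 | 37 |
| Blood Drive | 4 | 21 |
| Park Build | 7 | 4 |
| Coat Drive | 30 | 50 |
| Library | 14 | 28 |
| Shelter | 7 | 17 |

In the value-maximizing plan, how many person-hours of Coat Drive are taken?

27

Sort by value density: Blood Drive 21/4≈5.25, Food Bank 37/12≈3.08, Shelter 17/7≈2.43, Library 28/14≈2, Coat Drive 50/30≈1.67, Park Build 4/7≈0.571.
All 4 person-hours of Blood Drive fit (value 21) ; 60 remain.
Take all of Food Bank (12 person-hours, value 37) ; 48 person-hours left.
Shelter: take in full, 7 person-hours for value 17 ; 41 left.
All 14 person-hours of Library fit (value 28) ; 27 remain.
27 person-hours left: a 27/30 share of Coat Drive gives 50×27/30 = 45.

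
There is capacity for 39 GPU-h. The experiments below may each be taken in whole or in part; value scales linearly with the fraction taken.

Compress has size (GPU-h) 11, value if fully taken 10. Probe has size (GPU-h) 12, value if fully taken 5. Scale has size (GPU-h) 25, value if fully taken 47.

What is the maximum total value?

Best value per unit of size first: Scale 47/25≈1.88, Compress 10/11≈0.909, Probe 5/12≈0.417.
Take all of Scale (25 GPU-h, value 47) — 14 GPU-h left.
All 11 GPU-h of Compress fit (value 10) — 3 remain.
Only 3 GPU-h remain; take 3/12 of Probe for value 5×3/12 = 1.25.
Total value = 58.25.

58.25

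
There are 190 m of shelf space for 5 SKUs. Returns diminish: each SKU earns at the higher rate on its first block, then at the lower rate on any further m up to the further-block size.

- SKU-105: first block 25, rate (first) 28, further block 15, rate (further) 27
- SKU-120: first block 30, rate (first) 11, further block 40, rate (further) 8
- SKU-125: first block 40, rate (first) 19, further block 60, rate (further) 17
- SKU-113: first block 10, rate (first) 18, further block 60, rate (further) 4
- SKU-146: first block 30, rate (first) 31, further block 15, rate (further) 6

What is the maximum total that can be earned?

Order all 10 blocks by rate: SKU-146/first 31 > SKU-105/first 28 > SKU-105/second 27 > SKU-125/first 19 > SKU-113/first 18 > SKU-125/second 17 > SKU-120/first 11 > SKU-120/second 8 > SKU-146/second 6 > SKU-113/second 4.
SKU-146/first (31): +30 → 160 left.
SKU-105 first at 28: fill all 25 → 135 left.
Fill SKU-105 second block (15 at 27) → 120 left.
SKU-125/first (19): +40 → 80 left.
Fill SKU-113 first block (10 at 18) → 70 left.
Fill SKU-125 second block (60 at 17) → 10 left.
SKU-120/first: +10 of 30 at 11; pool empty.
Total = 31×30 + 28×25 + 27×15 + 19×40 + 18×10 + 17×60 + 11×10 = 4105.

4105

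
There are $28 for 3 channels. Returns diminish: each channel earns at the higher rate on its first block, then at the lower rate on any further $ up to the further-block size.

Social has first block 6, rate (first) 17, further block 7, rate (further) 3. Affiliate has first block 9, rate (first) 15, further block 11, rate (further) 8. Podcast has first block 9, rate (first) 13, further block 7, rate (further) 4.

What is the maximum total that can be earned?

Rank every tier by rate: Social/tier1 17 > Affiliate/tier1 15 > Podcast/tier1 13 > Affiliate/tier2 8 > Podcast/tier2 4 > Social/tier2 3.
Social tier1 at 17: fill all 6 → 22 left.
Affiliate/tier1 (15): +9 → 13 left.
Fill Podcast tier1 block (9 at 13) → 4 left.
Affiliate tier2 at 8: only 4 left, fill 4.
Total = 17×6 + 15×9 + 13×9 + 8×4 = 386.

386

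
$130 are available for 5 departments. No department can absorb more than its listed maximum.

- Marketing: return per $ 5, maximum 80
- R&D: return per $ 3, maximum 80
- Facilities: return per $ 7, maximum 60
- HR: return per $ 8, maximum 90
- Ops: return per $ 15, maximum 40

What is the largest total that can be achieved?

Order the departments by return per $: Ops 15 > HR 8 > Facilities 7 > Marketing 5 > R&D 3.
Give Ops 40 to hit its cap of 40 — 90 left.
Give HR 90 to hit its cap of 90 — 0 left.
Total = 8×90 + 15×40 = 1320.

1320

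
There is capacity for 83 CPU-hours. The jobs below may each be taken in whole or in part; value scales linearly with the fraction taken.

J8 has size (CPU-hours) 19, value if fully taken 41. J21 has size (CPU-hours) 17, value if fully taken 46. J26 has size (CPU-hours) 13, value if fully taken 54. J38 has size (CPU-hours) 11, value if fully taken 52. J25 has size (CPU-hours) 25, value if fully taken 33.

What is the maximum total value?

223.36

Sort by value density: J38 52/11≈4.73, J26 54/13≈4.15, J21 46/17≈2.71, J8 41/19≈2.16, J25 33/25≈1.32.
J38: take in full, 11 CPU-hours for value 52 — 72 left.
All 13 CPU-hours of J26 fit (value 54) — 59 remain.
J21: take in full, 17 CPU-hours for value 46 — 42 left.
Take all of J8 (19 CPU-hours, value 41) — 23 CPU-hours left.
Only 23 CPU-hours remain; take 23/25 of J25 for value 33×23/25 = 30.36.
Total value = 223.36.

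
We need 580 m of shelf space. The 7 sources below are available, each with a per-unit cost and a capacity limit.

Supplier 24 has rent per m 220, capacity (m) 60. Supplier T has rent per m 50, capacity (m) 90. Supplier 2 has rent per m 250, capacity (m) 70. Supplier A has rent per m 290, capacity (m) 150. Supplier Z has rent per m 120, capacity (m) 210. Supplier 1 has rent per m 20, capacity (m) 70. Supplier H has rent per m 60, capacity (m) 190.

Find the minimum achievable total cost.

46900

Cheapest first:
Supplier 1 at 20: take all 70 m ; 510 still needed.
Supplier T at 50: take all 90 m ; 420 still needed.
Supplier H (60): use full 190 ; 230 m to go.
Supplier Z (120): use full 210 ; 20 m to go.
Supplier 24 at 220: take 20 of its 60 ; requirement met.
Supplier 2, Supplier A: unused.
Cost = 70×20 + 90×50 + 190×60 + 210×120 + 20×220 = 46900.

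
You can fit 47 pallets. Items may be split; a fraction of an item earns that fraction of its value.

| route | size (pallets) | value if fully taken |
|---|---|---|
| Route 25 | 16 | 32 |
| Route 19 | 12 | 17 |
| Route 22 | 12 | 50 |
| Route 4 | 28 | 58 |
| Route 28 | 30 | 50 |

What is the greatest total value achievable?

Sort by value density: Route 22 50/12≈4.17, Route 4 58/28≈2.07, Route 25 32/16≈2, Route 28 50/30≈1.67, Route 19 17/12≈1.42.
Route 22: take in full, 12 pallets for value 50 → 35 left.
All 28 pallets of Route 4 fit (value 58) → 7 remain.
Only 7 pallets remain; take 7/16 of Route 25 for value 32×7/16 = 14.
Total value = 122.

122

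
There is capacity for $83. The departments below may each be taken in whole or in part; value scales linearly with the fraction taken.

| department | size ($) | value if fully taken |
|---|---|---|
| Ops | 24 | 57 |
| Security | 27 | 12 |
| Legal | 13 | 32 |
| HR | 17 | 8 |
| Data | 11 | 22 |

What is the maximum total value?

127

Best value per unit of size first: Legal 32/13≈2.46, Ops 57/24≈2.38, Data 22/11≈2, HR 8/17≈0.471, Security 12/27≈0.444.
All 13 $ of Legal fit (value 32) ; 70 remain.
Ops: take in full, 24 $ for value 57 ; 46 left.
Data: take in full, 11 $ for value 22 ; 35 left.
HR: take in full, 17 $ for value 8 ; 18 left.
Fill the last 18 $ with part of Security: 18/27 of it earns 8.
Total value = 127.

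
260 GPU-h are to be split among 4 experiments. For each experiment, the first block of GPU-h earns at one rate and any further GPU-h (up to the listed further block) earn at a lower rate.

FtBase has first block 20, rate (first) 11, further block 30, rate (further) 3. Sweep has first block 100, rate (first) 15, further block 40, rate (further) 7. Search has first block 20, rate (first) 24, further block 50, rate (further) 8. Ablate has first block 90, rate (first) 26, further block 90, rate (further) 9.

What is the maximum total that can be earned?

4810

Rank every tier by rate: Ablate/tier1 26 > Search/tier1 24 > Sweep/tier1 15 > FtBase/tier1 11 > Ablate/tier2 9 > Search/tier2 8 > Sweep/tier2 7 > FtBase/tier2 3.
Fill Ablate tier1 block (90 at 26) — 170 left.
Search/tier1 (24): +20 — 150 left.
Sweep/tier1 (15): +100 — 50 left.
FtBase/tier1 (11): +20 — 30 left.
30 remain; put them into Ablate tier2 at 9.
Total = 26×90 + 24×20 + 15×100 + 11×20 + 9×30 = 4810.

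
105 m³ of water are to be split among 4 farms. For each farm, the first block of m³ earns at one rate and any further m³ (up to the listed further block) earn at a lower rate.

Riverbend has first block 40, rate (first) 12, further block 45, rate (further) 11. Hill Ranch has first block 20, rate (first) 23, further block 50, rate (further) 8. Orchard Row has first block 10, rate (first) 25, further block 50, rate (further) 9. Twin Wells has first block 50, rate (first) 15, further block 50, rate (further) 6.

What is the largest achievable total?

1760

Treat each block as its own option and order by rate: Orchard Row/first 25 > Hill Ranch/first 23 > Twin Wells/first 15 > Riverbend/first 12 > Riverbend/second 11 > Orchard Row/second 9 > Hill Ranch/second 8 > Twin Wells/second 6.
Orchard Row/first (25): +10 → 95 left.
Hill Ranch/first (23): +20 → 75 left.
Fill Twin Wells first block (50 at 15) → 25 left.
Riverbend first at 12: only 25 left, fill 25.
Total = 25×10 + 23×20 + 15×50 + 12×25 = 1760.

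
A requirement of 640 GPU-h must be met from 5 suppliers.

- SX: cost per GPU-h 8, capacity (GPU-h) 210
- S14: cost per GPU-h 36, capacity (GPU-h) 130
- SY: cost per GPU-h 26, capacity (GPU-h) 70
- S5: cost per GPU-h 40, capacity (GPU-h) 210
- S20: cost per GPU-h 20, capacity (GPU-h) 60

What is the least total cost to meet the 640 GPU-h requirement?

Cheapest first:
Take 210 from SX at 8 — need 430 more.
Take 60 from S20 at 20 — need 370 more.
SY (26): use full 70 — 300 GPU-h to go.
S14 (36): use full 130 — 170 GPU-h to go.
S5 at 40: take 170 of its 210 — requirement met.
Cost = 210×8 + 60×20 + 70×26 + 130×36 + 170×40 = 16180.

16180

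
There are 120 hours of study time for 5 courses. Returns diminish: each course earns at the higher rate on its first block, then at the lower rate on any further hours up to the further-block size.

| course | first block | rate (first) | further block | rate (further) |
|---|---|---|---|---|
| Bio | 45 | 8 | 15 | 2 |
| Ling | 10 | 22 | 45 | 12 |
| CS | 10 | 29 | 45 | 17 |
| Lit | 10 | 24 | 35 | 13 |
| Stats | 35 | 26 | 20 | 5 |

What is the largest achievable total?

2555

Order all 10 blocks by rate: CS/T1 29 > Stats/T1 26 > Lit/T1 24 > Ling/T1 22 > CS/T2 17 > Lit/T2 13 > Ling/T2 12 > Bio/T1 8 > Stats/T2 5 > Bio/T2 2.
Fill CS T1 block (10 at 29) — 110 left.
Stats/T1 (26): +35 — 75 left.
Lit T1 at 24: fill all 10 — 65 left.
Fill Ling T1 block (10 at 22) — 55 left.
Fill CS T2 block (45 at 17) — 10 left.
Lit/T2: +10 of 35 at 13; pool empty.
Total = 29×10 + 26×35 + 24×10 + 22×10 + 17×45 + 13×10 = 2555.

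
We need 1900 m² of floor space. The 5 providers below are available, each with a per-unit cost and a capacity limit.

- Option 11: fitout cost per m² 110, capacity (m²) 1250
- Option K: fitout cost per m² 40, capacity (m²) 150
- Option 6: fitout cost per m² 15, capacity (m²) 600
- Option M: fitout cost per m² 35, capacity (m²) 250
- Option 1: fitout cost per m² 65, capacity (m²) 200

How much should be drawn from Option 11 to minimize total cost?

700

Fill from the cheapest provider first.
Option 6 (15): use full 600 — 1300 m² to go.
Take 250 from Option M at 35 — need 1050 more.
Option K (40): use full 150 — 900 m² to go.
Option 1 at 65: take all 200 m² — 700 still needed.
Take 700 from Option 11 at 110 to finish.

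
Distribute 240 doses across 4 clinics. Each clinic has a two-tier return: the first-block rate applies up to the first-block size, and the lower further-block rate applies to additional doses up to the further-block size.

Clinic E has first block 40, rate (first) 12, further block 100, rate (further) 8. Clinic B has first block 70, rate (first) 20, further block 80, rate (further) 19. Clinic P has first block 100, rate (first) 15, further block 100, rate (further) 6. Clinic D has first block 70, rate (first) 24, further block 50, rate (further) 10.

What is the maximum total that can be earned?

4900

Treat each block as its own option and order by rate: Clinic D/first 24 > Clinic B/first 20 > Clinic B/second 19 > Clinic P/first 15 > Clinic E/first 12 > Clinic D/second 10 > Clinic E/second 8 > Clinic P/second 6.
Clinic D first at 24: fill all 70 ; 170 left.
Fill Clinic B first block (70 at 20) ; 100 left.
Clinic B second at 19: fill all 80 ; 20 left.
Clinic P/first: +20 of 100 at 15; pool empty.
Total = 24×70 + 20×70 + 19×80 + 15×20 = 4900.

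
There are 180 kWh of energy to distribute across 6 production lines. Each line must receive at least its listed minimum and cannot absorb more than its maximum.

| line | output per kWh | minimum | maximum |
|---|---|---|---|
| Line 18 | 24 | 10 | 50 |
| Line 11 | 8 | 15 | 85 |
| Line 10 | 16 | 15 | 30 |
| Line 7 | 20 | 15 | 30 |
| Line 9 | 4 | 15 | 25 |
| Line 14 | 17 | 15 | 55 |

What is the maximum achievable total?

3155

Meeting every minimum uses 10+15+15+15+15+15 = 85 kWh, leaving 95.
Order the production lines by output per kWh: Line 18 24 > Line 7 20 > Line 14 17 > Line 10 16 > Line 11 8 > Line 9 4.
Line 18 takes 40 more to reach its cap of 50 → 55 left.
Line 7 takes 15 more to reach its cap of 30 → 40 left.
Line 14 takes 40 more to reach its cap of 55 → 0 left.
Total = 24×50 + 8×15 + 16×15 + 20×30 + 4×15 + 17×55 = 3155.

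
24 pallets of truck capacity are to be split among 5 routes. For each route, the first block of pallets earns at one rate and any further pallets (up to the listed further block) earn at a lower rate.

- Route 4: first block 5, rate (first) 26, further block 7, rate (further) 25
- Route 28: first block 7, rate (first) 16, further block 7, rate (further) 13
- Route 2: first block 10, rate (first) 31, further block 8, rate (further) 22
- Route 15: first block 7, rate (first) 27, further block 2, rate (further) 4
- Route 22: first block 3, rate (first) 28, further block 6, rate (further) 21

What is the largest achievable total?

Treat each block as its own option and order by rate: Route 2/first 31 > Route 22/first 28 > Route 15/first 27 > Route 4/first 26 > Route 4/second 25 > Route 2/second 22 > Route 22/second 21 > Route 28/first 16 > Route 28/second 13 > Route 15/second 4.
Route 2/first (31): +10 ; 14 left.
Route 22 first at 28: fill all 3 ; 11 left.
Route 15/first (27): +7 ; 4 left.
Route 4/first: +4 of 5 at 26; pool empty.
Total = 31×10 + 28×3 + 27×7 + 26×4 = 687.

687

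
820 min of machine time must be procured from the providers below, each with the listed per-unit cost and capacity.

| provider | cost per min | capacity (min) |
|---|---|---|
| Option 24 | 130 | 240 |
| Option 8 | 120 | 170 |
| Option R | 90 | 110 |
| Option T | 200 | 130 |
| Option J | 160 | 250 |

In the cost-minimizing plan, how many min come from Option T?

Cheapest first:
Option R (90): use full 110 — 710 min to go.
Take 170 from Option 8 at 120 — need 540 more.
Option 24 at 130: take all 240 min — 300 still needed.
Take 250 from Option J at 160 — need 50 more.
Take 50 from Option T at 200 to finish.

50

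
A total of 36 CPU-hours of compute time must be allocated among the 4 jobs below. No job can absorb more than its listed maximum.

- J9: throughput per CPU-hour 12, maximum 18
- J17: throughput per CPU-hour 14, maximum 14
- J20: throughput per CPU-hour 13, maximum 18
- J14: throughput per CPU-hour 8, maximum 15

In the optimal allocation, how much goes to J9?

4

Order the jobs by throughput per CPU-hour: J17 14 > J20 13 > J9 12 > J14 8.
J17: +14 to 14 (cap) ; 22 left.
J20 takes 18 to reach its cap of 18 ; 4 left.
Only 4 left; J9 takes them to reach 4.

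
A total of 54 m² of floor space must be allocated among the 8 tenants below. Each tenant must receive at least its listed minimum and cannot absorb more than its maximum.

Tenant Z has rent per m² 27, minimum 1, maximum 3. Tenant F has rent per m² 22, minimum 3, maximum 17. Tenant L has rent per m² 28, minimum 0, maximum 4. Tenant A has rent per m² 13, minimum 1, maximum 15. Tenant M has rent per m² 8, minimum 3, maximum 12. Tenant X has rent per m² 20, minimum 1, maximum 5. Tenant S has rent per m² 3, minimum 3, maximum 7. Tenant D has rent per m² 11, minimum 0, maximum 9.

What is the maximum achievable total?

Meeting every minimum uses 1+3+0+1+3+1+3+0 = 12 m², leaving 42.
Rank by rent per m²: Tenant L 28 > Tenant Z 27 > Tenant F 22 > Tenant X 20 > Tenant A 13 > Tenant D 11 > Tenant M 8 > Tenant S 3.
Tenant L takes 4 more to reach its cap of 4 — 38 left.
Give Tenant Z 2 more to hit its cap of 3 — 36 left.
Tenant F takes 14 more to reach its cap of 17 — 22 left.
Tenant X: +4 to 5 (cap) — 18 left.
Give Tenant A 14 more to hit its cap of 15 — 4 left.
Only 4 left; Tenant D takes them to reach 4.
Total = 27×3 + 22×17 + 28×4 + 13×15 + 8×3 + 20×5 + 3×3 + 11×4 = 939.

939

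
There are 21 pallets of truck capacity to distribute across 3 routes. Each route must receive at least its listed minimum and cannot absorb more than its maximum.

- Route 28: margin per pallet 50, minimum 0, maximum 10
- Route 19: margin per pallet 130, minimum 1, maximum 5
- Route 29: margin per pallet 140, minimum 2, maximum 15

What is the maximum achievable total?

2800

Meeting every minimum uses 0+1+2 = 3 pallets, leaving 18.
Highest margin per pallet first: Route 29 140 > Route 19 130 > Route 28 50.
Route 29: +13 to 15 (cap) ; 5 left.
Route 19: +4 to 5 (cap) ; 1 left.
Only 1 left; Route 28 takes them to reach 1.
Total = 50×1 + 130×5 + 140×15 = 2800.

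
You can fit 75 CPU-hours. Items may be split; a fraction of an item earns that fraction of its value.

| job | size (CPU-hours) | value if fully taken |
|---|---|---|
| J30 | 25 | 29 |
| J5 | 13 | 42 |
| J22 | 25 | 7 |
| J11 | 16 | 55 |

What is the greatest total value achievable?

131.88

Sort by value density: J11 55/16≈3.44, J5 42/13≈3.23, J30 29/25≈1.16, J22 7/25≈0.28.
Take all of J11 (16 CPU-hours, value 55) ; 59 CPU-hours left.
All 13 CPU-hours of J5 fit (value 42) ; 46 remain.
Take all of J30 (25 CPU-hours, value 29) ; 21 CPU-hours left.
Only 21 CPU-hours remain; take 21/25 of J22 for value 7×21/25 = 5.88.
Total value = 131.88.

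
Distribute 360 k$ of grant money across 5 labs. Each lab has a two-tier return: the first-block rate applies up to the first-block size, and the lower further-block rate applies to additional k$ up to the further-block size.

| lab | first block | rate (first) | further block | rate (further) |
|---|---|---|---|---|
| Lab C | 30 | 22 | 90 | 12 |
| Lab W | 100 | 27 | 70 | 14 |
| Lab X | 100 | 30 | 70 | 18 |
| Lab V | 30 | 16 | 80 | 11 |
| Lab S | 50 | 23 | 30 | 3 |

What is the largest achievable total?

Order all 10 blocks by rate: Lab X/T1 30 > Lab W/T1 27 > Lab S/T1 23 > Lab C/T1 22 > Lab X/T2 18 > Lab V/T1 16 > Lab W/T2 14 > Lab C/T2 12 > Lab V/T2 11 > Lab S/T2 3.
Lab X/T1 (30): +100 — 260 left.
Fill Lab W T1 block (100 at 27) — 160 left.
Fill Lab S T1 block (50 at 23) — 110 left.
Fill Lab C T1 block (30 at 22) — 80 left.
Lab X/T2 (18): +70 — 10 left.
Lab V T1 at 16: only 10 left, fill 10.
Total = 30×100 + 27×100 + 23×50 + 22×30 + 18×70 + 16×10 = 8930.

8930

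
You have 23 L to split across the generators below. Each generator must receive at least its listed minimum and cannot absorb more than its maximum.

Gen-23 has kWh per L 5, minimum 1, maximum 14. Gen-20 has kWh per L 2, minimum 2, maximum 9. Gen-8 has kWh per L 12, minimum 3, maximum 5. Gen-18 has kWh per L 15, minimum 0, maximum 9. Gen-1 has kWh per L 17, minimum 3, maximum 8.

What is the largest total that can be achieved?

Meeting every minimum uses 1+2+3+0+3 = 9 L, leaving 14.
Order the generators by kWh per L: Gen-1 17 > Gen-18 15 > Gen-8 12 > Gen-23 5 > Gen-20 2.
Give Gen-1 5 more to hit its cap of 8 — 9 left.
Gen-18 takes 9 more to reach its cap of 9 — 0 left.
Total = 5×1 + 2×2 + 12×3 + 15×9 + 17×8 = 316.

316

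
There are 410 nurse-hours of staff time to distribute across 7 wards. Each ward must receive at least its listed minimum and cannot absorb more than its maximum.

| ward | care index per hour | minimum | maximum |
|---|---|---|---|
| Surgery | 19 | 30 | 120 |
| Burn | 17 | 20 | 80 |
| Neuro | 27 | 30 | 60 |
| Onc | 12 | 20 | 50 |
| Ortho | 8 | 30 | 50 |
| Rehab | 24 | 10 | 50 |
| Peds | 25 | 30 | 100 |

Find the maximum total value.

Meeting every minimum uses 30+20+30+20+30+10+30 = 170 nurse-hours, leaving 240.
Rank by care index per hour: Neuro 27 > Peds 25 > Rehab 24 > Surgery 19 > Burn 17 > Onc 12 > Ortho 8.
Neuro takes 30 more to reach its cap of 60 — 210 left.
Peds takes 70 more to reach its cap of 100 — 140 left.
Give Rehab 40 more to hit its cap of 50 — 100 left.
Surgery takes 90 more to reach its cap of 120 — 10 left.
Only 10 left; Burn takes them to reach 30.
Total = 19×120 + 17×30 + 27×60 + 12×20 + 8×30 + 24×50 + 25×100 = 8590.

8590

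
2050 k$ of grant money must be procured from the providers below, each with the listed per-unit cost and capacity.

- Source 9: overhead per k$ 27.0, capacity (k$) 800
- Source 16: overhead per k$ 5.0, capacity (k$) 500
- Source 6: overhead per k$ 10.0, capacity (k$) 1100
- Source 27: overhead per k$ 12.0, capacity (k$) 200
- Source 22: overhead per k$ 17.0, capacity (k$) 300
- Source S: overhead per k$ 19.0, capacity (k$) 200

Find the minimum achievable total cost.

Fill from the cheapest provider first.
Take 500 from Source 16 at 5.0 → need 1550 more.
Source 6 (10.0): use full 1100 → 450 k$ to go.
Take 200 from Source 27 at 12.0 → need 250 more.
Take 250 from Source 22 at 17.0 to finish.
Source S, Source 9: unused.
Cost = 500×5.0 + 1100×10.0 + 200×12.0 + 250×17.0 = 20150.

20150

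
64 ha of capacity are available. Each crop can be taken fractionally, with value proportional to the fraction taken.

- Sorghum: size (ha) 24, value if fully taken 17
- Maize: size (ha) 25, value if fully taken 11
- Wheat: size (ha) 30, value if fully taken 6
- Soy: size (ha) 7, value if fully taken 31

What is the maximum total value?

60.6

Rank by value-to-size ratio: Soy 31/7≈4.43, Sorghum 17/24≈0.708, Maize 11/25≈0.44, Wheat 6/30≈0.2.
Soy: take in full, 7 ha for value 31 — 57 left.
All 24 ha of Sorghum fit (value 17) — 33 remain.
Maize: take in full, 25 ha for value 11 — 8 left.
Only 8 ha remain; take 8/30 of Wheat for value 6×8/30 = 1.6.
Total value = 60.6.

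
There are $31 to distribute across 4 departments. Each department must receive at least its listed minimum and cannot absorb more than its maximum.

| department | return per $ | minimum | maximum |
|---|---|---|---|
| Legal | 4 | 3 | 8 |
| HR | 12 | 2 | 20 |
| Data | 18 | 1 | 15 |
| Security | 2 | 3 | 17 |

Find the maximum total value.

Meeting every minimum uses 3+2+1+3 = 9 $, leaving 22.
Highest return per $ first: Data 18 > HR 12 > Legal 4 > Security 2.
Data: +14 to 15 (cap) — 8 left.
HR: +8 (room for 18) → 10. Pool exhausted.
Total = 4×3 + 12×10 + 18×15 + 2×3 = 408.

408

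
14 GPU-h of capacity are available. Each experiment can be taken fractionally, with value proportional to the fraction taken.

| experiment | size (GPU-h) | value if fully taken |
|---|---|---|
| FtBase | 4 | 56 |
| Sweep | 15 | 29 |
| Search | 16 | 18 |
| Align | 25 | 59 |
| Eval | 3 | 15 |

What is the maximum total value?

87.52

Sort by value density: FtBase 56/4≈14, Eval 15/3≈5, Align 59/25≈2.36, Sweep 29/15≈1.93, Search 18/16≈1.12.
FtBase: take in full, 4 GPU-h for value 56 → 10 left.
Eval: take in full, 3 GPU-h for value 15 → 7 left.
7 GPU-h left: a 7/25 share of Align gives 59×7/25 = 16.52.
Total value = 87.52.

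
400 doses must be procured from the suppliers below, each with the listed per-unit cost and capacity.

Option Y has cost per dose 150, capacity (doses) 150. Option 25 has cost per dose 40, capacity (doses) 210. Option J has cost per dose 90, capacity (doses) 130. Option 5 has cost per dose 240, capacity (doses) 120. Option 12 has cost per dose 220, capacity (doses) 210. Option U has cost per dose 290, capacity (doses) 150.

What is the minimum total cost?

29100

Cheapest first:
Take 210 from Option 25 at 40 → need 190 more.
Option J at 90: take all 130 doses → 60 still needed.
Option Y (150): take the remaining 60 → done.
Option 12, Option 5, Option U: unused.
Cost = 210×40 + 130×90 + 60×150 = 29100.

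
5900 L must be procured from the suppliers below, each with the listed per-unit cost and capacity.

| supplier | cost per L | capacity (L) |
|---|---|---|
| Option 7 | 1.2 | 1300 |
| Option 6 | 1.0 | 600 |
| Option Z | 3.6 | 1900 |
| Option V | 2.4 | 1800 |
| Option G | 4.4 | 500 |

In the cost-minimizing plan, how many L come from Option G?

300

Fill from the cheapest supplier first.
Take 600 from Option 6 at 1.0 ; need 5300 more.
Option 7 at 1.2: take all 1300 L ; 4000 still needed.
Take 1800 from Option V at 2.4 ; need 2200 more.
Take 1900 from Option Z at 3.6 ; need 300 more.
Take 300 from Option G at 4.4 to finish.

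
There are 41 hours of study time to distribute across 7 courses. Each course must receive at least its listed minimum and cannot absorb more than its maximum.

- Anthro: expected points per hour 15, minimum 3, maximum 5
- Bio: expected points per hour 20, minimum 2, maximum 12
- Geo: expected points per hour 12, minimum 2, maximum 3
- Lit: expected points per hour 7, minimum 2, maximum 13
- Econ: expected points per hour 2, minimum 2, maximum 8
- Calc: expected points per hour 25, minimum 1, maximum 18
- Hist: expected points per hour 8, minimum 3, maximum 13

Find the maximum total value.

Meeting every minimum uses 3+2+2+2+2+1+3 = 15 hours, leaving 26.
Rank by expected points per hour: Calc 25 > Bio 20 > Anthro 15 > Geo 12 > Hist 8 > Lit 7 > Econ 2.
Calc takes 17 more to reach its cap of 18 — 9 left.
Bio: +9 (room for 10) → 11. Pool exhausted.
Total = 15×3 + 20×11 + 12×2 + 7×2 + 2×2 + 25×18 + 8×3 = 781.

781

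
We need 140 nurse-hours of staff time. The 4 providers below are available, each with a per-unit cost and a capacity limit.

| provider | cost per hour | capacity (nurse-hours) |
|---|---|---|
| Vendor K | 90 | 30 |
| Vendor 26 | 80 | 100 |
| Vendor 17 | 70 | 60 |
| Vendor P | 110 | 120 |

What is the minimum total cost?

10600

Use providers in increasing cost order.
Vendor 17 (70): use full 60 ; 80 nurse-hours to go.
Vendor 26 at 80: take 80 of its 100 ; requirement met.
Vendor K, Vendor P: unused.
Cost = 60×70 + 80×80 = 10600.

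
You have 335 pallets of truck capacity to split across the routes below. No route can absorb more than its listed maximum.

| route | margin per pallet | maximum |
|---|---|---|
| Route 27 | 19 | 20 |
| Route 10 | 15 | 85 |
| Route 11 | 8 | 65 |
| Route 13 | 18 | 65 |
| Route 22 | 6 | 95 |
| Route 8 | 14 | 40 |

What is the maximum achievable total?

4265

Order the routes by margin per pallet: Route 27 19 > Route 13 18 > Route 10 15 > Route 8 14 > Route 11 8 > Route 22 6.
Route 27 takes 20 to reach its cap of 20 ; 315 left.
Route 13 takes 65 to reach its cap of 65 ; 250 left.
Route 10: +85 to 85 (cap) ; 165 left.
Give Route 8 40 to hit its cap of 40 ; 125 left.
Give Route 11 65 to hit its cap of 65 ; 60 left.
Route 22 has room for 95 but only 60 remain, so it gets 60.
Total = 19×20 + 15×85 + 8×65 + 18×65 + 6×60 + 14×40 = 4265.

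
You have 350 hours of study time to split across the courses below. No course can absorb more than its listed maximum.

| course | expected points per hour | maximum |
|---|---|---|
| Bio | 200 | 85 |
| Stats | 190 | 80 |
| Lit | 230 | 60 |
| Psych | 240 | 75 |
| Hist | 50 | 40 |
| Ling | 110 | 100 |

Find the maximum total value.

69500

Highest expected points per hour first: Psych 240 > Lit 230 > Bio 200 > Stats 190 > Ling 110 > Hist 50.
Give Psych 75 to hit its cap of 75 — 275 left.
Lit takes 60 to reach its cap of 60 — 215 left.
Give Bio 85 to hit its cap of 85 — 130 left.
Give Stats 80 to hit its cap of 80 — 50 left.
Only 50 left; Ling takes them to reach 50.
Total = 200×85 + 190×80 + 230×60 + 240×75 + 110×50 = 69500.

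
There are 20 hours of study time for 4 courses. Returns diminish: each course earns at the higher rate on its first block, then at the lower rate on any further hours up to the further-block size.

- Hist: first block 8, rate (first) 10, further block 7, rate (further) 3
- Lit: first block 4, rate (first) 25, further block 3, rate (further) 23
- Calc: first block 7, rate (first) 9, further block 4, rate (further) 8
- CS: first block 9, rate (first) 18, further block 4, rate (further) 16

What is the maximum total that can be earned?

395

Treat each block as its own option and order by rate: Lit/first 25 > Lit/second 23 > CS/first 18 > CS/second 16 > Hist/first 10 > Calc/first 9 > Calc/second 8 > Hist/second 3.
Lit/first (25): +4 ; 16 left.
Lit/second (23): +3 ; 13 left.
CS/first (18): +9 ; 4 left.
CS/second (16): +4 ; 0 left.
Total = 25×4 + 23×3 + 18×9 + 16×4 = 395.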